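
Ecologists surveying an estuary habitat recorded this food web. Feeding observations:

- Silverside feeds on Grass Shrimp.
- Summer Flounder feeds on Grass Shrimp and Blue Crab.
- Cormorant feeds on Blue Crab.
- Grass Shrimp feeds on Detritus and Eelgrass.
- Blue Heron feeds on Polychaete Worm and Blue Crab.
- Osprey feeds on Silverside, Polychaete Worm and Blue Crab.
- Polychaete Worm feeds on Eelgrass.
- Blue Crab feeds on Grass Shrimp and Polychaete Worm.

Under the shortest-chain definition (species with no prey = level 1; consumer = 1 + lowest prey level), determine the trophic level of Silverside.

Detritus has no prey (basal) → level 1.
Grass Shrimp eats Detritus → level 2.
Silverside eats Grass Shrimp → level 3.
No prey of Silverside is below level 2, so 3 is the minimum.

Trophic level 3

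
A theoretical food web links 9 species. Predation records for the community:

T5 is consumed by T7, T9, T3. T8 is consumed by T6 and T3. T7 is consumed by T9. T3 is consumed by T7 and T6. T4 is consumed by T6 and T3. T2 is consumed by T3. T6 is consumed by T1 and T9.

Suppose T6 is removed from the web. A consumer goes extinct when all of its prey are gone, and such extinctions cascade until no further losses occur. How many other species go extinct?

1

Remove T6.
Round 1: T1 (all prey gone) → extinct.
No further losses. Total secondary extinctions: 1.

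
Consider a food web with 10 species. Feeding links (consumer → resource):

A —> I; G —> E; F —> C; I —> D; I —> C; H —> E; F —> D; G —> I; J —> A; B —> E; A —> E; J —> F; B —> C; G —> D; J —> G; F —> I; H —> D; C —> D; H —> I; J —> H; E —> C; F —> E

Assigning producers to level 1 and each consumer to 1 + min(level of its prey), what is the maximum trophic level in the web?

Producers (level 1): D.
Following each consumer down to its lowest-level prey: D → I → A (levels 1 through 3).
All prey of A (I 2, E 3) are at level 2 or above, so A is at level 1 + 2 = 3.
Every consumer has at least one prey at level 2 or below, so none exceeds level 3.

3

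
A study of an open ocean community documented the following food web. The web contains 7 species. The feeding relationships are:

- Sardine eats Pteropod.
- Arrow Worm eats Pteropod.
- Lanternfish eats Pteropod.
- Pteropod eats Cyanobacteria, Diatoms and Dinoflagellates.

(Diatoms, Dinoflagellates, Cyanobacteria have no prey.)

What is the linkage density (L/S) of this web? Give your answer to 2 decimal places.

There are L = 6 links among S = 7 species.
L/S = 6/7 = 0.8571 ≈ 0.86.

L/S = 0.86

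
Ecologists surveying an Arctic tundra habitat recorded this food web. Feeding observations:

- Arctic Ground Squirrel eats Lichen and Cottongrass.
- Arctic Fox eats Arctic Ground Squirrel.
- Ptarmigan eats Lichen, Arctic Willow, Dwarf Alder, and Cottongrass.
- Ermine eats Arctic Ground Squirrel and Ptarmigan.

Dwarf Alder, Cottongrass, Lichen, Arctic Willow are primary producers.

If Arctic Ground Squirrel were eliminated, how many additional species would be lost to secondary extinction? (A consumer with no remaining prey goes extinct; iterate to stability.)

1

Remove Arctic Ground Squirrel.
Round 1: Arctic Fox (all prey gone) → extinct.
No further losses. Total secondary extinctions: 1.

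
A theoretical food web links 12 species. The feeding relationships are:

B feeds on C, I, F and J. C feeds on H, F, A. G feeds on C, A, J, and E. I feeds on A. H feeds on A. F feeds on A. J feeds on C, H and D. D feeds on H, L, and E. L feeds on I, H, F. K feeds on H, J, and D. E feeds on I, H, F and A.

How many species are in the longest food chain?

One longest chain: A → I → L → D → J → K.
It has 6 species and 5 links.

6 species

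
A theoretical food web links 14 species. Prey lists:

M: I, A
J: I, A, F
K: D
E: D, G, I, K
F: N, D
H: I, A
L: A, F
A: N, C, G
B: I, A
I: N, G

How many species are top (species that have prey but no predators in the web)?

Top species (has prey, but nothing eats it): H, J, E, M, L, B.
Count: 6.

6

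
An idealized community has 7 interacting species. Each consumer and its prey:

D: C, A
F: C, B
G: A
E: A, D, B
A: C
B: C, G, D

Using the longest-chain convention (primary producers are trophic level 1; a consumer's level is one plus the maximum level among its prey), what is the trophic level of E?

Trophic level 5

C is a producer → level 1.
A eats C → level 2.
G eats A → level 3.
B eats G (level 3); other prey at levels: C 1, D 3 → level 4.
E eats B (level 4); other prey at levels: A 2, D 3 → level 5.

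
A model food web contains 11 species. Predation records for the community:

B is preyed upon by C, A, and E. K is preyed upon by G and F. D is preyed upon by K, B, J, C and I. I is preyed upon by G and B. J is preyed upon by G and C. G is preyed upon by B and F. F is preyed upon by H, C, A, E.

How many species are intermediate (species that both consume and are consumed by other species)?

Intermediate species (has both prey and predators): K, J, I, G, F, B.
Count: 6.

6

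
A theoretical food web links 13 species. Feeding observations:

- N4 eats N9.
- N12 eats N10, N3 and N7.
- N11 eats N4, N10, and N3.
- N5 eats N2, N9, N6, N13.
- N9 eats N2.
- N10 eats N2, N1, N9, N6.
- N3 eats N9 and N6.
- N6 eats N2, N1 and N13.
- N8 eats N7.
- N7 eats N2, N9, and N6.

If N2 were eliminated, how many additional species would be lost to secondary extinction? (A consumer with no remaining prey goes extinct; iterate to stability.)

Remove N2.
Round 1: N9 (all prey gone) → extinct.
Round 2: N4 (all prey gone) → extinct.
No further losses. Total secondary extinctions: 2.

2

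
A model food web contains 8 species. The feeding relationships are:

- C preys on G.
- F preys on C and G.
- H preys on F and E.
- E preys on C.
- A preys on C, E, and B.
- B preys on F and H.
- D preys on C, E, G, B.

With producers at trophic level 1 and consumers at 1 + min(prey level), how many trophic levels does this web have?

Producers (level 1): G.
Following each consumer down to its lowest-level prey: G → F → B (levels 1 through 3).
All prey of B (F 2, H 3) are at level 2 or above, so B is at level 1 + 2 = 3.
Every consumer has at least one prey at level 2 or below, so none exceeds level 3.

3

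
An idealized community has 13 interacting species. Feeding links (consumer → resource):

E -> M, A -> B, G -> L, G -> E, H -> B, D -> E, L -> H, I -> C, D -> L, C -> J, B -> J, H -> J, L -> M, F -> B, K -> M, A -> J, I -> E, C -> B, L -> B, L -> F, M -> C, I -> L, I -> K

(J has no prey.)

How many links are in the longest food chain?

One longest chain: J → B → C → M → E → I.
It has 6 species and 5 links.

5 links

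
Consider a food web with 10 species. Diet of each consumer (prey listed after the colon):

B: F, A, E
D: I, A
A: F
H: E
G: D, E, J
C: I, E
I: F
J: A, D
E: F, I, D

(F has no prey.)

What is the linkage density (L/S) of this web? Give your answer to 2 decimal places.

There are L = 18 links among S = 10 species.
L/S = 18/10 = 1.8000 ≈ 1.80.

L/S = 1.80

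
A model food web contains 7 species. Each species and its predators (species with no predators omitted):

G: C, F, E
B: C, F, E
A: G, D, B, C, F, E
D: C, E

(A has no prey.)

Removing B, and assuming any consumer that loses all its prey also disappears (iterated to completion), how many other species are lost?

Remove B.
Every predator of it retains at least one other prey: C still has A, G, D; F still has A, G; E still has A, G, D.
No consumer loses all prey, so no secondary extinctions occur.

0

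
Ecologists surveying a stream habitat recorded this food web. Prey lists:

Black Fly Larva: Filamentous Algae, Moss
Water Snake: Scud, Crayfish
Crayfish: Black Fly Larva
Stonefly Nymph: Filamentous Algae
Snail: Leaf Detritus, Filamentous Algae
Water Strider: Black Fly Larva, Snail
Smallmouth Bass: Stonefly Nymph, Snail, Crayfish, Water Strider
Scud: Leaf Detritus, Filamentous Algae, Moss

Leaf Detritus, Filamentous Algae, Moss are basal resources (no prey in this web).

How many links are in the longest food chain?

3 links

One longest chain: Filamentous Algae → Black Fly Larva → Crayfish → Water Snake.
It has 4 species and 3 links.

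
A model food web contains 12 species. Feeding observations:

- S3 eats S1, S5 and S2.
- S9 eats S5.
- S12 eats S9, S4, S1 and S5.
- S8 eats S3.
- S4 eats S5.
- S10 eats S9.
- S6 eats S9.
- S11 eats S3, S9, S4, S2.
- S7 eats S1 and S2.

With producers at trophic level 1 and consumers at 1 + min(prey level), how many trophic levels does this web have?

Producers (level 1): S5, S1, S2.
Following each consumer down to its lowest-level prey: S5 → S3 → S8 (levels 1 through 3).
All prey of S8 (S3 2) are at level 2 or above, so S8 is at level 1 + 2 = 3.
Every consumer has at least one prey at level 2 or below, so none exceeds level 3.

3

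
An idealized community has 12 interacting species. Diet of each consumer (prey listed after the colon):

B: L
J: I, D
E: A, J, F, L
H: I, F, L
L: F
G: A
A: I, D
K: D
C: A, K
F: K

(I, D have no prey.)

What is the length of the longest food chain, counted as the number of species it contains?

One longest chain: D → K → F → L → H.
It has 5 species and 4 links.

5 species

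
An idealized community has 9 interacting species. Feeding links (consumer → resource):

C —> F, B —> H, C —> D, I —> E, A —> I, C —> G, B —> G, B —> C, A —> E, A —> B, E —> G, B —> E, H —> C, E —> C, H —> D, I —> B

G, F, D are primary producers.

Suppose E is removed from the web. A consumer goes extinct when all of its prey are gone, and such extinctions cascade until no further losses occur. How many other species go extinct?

0

Remove E.
Every predator of it retains at least one other prey: B still has G, C, H; I still has B; A still has B, I.
No consumer loses all prey, so no secondary extinctions occur.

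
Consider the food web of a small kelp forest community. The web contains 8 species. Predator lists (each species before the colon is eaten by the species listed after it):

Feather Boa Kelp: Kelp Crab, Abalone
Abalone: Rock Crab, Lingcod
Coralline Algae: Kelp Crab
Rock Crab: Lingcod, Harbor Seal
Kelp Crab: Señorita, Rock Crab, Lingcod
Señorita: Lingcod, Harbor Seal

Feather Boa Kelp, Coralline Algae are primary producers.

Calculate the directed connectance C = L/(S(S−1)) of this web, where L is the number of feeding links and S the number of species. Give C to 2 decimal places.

C = 0.21

The web has S = 8 species and L = 12 feeding links.
C = L / (S(S−1)) = 12 / 56 = 0.2143 ≈ 0.21.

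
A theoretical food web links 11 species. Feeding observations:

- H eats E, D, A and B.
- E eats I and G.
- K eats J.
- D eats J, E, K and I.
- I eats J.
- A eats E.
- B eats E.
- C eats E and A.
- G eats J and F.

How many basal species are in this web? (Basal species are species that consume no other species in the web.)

Basal species (no prey listed): J, F.
Count: 2.

2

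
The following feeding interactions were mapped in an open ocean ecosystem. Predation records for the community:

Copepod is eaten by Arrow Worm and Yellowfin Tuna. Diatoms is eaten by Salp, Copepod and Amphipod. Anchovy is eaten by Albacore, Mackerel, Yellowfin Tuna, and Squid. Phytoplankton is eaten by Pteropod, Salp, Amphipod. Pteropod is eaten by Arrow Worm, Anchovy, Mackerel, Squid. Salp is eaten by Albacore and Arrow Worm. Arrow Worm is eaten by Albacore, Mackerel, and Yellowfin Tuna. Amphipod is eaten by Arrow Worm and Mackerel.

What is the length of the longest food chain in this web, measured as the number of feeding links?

One longest chain: Phytoplankton → Pteropod → Anchovy → Squid.
It has 4 species and 3 links.

3 links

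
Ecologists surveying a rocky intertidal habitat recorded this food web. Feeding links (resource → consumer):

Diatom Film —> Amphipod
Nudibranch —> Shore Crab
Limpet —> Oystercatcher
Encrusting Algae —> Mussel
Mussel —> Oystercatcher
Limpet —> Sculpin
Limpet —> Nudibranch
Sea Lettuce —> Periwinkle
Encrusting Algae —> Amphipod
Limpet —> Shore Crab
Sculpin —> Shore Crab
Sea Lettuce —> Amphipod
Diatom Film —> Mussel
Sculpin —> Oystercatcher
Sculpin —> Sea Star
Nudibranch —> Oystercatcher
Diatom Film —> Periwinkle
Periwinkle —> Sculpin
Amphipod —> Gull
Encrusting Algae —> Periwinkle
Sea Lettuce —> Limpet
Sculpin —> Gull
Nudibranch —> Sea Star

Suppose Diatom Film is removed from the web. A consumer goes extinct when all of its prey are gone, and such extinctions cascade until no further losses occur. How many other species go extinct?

0

Remove Diatom Film.
Every predator of it retains at least one other prey: Periwinkle still has Encrusting Algae, Sea Lettuce; Mussel still has Encrusting Algae; Amphipod still has Encrusting Algae, Sea Lettuce.
No consumer loses all prey, so no secondary extinctions occur.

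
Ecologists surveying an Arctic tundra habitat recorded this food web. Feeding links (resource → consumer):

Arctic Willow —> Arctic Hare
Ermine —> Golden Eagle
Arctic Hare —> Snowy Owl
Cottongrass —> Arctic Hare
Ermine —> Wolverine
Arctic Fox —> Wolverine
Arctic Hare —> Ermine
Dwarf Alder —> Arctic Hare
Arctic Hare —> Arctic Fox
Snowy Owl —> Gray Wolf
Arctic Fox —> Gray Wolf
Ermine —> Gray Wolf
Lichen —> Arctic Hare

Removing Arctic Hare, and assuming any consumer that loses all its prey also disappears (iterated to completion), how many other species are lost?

6

Remove Arctic Hare.
Round 1: Arctic Fox (all prey gone), Ermine (all prey gone), Snowy Owl (all prey gone) → extinct.
Round 2: Gray Wolf (all prey gone), Golden Eagle (all prey gone), Wolverine (all prey gone) → extinct.
No further losses. Total secondary extinctions: 6.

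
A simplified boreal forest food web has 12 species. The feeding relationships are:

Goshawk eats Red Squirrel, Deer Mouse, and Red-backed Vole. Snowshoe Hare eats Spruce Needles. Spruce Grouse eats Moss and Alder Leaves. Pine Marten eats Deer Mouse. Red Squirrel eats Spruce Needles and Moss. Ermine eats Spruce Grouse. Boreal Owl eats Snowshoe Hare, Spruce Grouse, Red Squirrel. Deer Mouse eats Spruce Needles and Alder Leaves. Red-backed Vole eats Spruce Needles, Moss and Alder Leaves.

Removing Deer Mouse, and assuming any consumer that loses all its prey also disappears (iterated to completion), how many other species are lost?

Remove Deer Mouse.
Round 1: Pine Marten (all prey gone) → extinct.
No further losses. Total secondary extinctions: 1.

1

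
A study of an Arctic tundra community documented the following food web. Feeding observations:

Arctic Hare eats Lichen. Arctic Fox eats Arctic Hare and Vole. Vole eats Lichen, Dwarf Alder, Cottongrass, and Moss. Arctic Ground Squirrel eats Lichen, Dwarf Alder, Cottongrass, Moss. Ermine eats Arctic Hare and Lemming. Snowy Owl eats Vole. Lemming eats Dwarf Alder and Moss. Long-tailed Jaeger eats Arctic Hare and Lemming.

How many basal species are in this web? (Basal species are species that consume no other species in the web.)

Basal species (no prey listed): Moss, Cottongrass, Lichen, Dwarf Alder.
Count: 4.

4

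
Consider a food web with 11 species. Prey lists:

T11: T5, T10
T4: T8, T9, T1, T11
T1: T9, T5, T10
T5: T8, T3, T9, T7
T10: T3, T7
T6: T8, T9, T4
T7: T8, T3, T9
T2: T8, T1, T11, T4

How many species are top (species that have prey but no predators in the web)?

Top species (has prey, but nothing eats it): T2, T6.
Count: 2.

2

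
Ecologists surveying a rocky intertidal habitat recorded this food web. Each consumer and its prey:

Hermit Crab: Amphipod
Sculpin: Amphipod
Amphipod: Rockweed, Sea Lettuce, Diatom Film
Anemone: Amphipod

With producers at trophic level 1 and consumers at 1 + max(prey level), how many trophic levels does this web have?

3

Producers (level 1): Rockweed, Sea Lettuce, Diatom Film.
Rockweed → Amphipod → Sculpin gives Sculpin level 3.
No species has a prey at level 3, so no species reaches level 4.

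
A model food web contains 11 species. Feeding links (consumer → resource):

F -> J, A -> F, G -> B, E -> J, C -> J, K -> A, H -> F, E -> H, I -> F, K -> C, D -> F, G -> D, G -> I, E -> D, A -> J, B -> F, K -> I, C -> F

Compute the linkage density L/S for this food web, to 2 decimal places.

There are L = 18 links among S = 11 species.
L/S = 18/11 = 1.6364 ≈ 1.64.

L/S = 1.64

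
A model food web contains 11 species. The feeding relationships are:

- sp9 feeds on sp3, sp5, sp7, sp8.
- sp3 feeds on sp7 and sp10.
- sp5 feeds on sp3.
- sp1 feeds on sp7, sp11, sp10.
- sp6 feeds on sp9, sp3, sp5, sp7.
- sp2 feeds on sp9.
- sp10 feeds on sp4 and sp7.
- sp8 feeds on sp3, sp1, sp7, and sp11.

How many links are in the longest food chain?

One longest chain: sp7 → sp10 → sp1 → sp8 → sp9 → sp6.
It has 6 species and 5 links.

5 links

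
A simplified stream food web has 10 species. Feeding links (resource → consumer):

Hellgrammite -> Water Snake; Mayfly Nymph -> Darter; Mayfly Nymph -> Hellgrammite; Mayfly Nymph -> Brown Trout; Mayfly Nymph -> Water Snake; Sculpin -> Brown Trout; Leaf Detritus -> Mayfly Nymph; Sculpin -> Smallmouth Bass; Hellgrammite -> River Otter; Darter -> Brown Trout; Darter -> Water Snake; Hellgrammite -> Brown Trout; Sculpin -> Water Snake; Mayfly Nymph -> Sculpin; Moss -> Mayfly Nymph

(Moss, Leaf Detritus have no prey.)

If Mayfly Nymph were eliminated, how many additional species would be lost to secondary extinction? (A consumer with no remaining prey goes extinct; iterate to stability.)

Remove Mayfly Nymph.
Round 1: Sculpin (all prey gone), Hellgrammite (all prey gone), Darter (all prey gone) → extinct.
Round 2: Brown Trout (all prey gone), Water Snake (all prey gone), Smallmouth Bass (all prey gone), River Otter (all prey gone) → extinct.
No further losses. Total secondary extinctions: 7.

7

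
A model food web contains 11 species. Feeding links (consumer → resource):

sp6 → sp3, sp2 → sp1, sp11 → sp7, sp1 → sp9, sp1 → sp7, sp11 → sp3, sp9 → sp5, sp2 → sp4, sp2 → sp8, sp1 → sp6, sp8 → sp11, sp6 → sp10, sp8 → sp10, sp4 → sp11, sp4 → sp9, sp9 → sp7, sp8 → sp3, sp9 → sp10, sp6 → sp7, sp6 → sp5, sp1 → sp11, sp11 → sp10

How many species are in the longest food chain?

One longest chain: sp10 → sp11 → sp4 → sp2.
It has 4 species and 3 links.

4 species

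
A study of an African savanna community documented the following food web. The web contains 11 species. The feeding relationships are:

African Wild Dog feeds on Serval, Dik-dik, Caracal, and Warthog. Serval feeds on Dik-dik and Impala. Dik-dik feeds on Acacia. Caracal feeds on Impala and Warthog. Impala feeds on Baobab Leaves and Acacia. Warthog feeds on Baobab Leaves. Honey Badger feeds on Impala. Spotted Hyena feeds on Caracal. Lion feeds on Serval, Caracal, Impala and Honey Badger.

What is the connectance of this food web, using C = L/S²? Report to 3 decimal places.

C = 0.149

The web has S = 11 species and L = 18 feeding links.
C = L / S² = 18 / 121 = 0.1488 ≈ 0.149.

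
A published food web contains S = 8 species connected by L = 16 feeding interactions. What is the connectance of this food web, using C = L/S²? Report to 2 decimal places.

C = 0.25

The web has S = 8 species and L = 16 feeding links.
C = L / S² = 16 / 64 = 0.2500 ≈ 0.25.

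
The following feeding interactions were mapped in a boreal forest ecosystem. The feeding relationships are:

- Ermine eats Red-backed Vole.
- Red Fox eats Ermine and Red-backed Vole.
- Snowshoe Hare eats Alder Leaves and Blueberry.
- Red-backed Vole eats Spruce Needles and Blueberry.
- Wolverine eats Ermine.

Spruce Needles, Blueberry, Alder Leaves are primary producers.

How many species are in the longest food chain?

4 species

One longest chain: Spruce Needles → Red-backed Vole → Ermine → Wolverine.
It has 4 species and 3 links.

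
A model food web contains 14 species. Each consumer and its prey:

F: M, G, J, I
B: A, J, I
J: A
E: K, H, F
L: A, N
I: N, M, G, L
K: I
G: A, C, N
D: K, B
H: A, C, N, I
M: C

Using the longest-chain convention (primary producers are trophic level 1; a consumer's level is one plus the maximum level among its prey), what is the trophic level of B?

C is a producer → level 1.
M eats C → level 2.
I eats M (level 2); other prey at levels: N 1, G 2, L 2 → level 3.
B eats I (level 3); other prey at levels: A 1, J 2 → level 4.

Trophic level 4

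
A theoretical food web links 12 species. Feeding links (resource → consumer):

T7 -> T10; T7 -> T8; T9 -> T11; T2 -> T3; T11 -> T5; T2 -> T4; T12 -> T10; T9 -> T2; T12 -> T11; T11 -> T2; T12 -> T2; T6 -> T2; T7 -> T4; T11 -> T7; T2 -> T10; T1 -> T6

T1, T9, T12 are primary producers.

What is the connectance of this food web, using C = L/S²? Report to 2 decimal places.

The web has S = 12 species and L = 16 feeding links.
C = L / S² = 16 / 144 = 0.1111 ≈ 0.11.

C = 0.11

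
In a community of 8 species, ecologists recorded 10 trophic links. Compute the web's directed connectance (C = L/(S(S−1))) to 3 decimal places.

C = 0.179

The web has S = 8 species and L = 10 feeding links.
C = L / (S(S−1)) = 10 / 56 = 0.1786 ≈ 0.179.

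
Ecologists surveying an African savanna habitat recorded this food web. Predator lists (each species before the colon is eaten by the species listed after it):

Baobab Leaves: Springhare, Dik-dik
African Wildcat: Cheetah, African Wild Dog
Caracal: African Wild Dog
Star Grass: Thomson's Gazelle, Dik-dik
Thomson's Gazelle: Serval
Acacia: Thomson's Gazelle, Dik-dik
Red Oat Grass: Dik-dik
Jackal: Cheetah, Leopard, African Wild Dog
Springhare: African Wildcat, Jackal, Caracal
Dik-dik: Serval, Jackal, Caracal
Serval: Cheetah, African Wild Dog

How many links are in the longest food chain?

One longest chain: Baobab Leaves → Springhare → African Wildcat → Cheetah.
It has 4 species and 3 links.

3 links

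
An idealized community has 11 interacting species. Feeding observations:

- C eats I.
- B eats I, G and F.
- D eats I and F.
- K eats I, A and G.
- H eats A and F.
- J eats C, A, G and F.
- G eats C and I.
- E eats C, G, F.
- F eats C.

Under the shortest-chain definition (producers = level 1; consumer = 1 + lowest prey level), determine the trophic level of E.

Trophic level 3

I is a producer → level 1.
C eats I → level 2.
E eats C → level 3.
No prey of E is below level 2, so 3 is the minimum.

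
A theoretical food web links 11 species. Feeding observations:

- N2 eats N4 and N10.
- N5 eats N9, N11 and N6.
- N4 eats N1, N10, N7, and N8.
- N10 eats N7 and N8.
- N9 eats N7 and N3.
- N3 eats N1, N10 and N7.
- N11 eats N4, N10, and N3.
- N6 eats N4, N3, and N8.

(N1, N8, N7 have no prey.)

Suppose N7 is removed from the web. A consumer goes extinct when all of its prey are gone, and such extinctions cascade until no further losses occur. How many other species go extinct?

0

Remove N7.
Every predator of it retains at least one other prey: N10 still has N8; N4 still has N1, N8, N10; N3 still has N1, N10; N9 still has N3.
No consumer loses all prey, so no secondary extinctions occur.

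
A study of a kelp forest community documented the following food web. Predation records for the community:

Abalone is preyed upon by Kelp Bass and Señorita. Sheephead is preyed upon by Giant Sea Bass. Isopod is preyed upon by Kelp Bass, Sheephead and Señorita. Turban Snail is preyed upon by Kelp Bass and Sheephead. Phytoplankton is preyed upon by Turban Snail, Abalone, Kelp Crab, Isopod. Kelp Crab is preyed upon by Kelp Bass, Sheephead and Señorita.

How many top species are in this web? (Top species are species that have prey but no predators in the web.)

3

Top species (has prey, but nothing eats it): Kelp Bass, Señorita, Giant Sea Bass.
Count: 3.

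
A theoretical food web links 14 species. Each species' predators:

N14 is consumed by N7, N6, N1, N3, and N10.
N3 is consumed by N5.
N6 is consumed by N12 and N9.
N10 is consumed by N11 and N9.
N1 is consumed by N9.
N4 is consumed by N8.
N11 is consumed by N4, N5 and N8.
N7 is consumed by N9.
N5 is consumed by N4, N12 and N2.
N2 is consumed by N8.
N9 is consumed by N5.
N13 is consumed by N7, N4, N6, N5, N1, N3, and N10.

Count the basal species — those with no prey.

Basal species (no prey listed): N14, N13.
Count: 2.

2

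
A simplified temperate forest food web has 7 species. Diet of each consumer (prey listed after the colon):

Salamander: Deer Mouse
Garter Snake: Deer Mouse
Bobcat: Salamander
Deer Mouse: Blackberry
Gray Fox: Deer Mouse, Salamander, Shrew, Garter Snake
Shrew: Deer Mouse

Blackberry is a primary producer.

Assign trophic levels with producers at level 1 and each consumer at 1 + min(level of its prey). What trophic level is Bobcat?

Trophic level 4

Blackberry is a producer → level 1.
Deer Mouse eats Blackberry → level 2.
Salamander eats Deer Mouse → level 3.
Bobcat eats Salamander → level 4.
No prey of Bobcat is below level 3, so 4 is the minimum.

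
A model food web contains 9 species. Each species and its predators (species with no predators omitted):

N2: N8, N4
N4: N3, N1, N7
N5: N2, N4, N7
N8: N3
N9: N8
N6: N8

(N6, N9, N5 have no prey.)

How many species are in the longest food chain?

One longest chain: N5 → N2 → N8 → N3.
It has 4 species and 3 links.

4 species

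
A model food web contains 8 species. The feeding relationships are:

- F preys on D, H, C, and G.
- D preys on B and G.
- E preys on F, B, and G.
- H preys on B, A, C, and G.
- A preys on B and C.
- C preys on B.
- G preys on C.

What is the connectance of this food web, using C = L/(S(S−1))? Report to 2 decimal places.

The web has S = 8 species and L = 17 feeding links.
C = L / (S(S−1)) = 17 / 56 = 0.3036 ≈ 0.30.

C = 0.30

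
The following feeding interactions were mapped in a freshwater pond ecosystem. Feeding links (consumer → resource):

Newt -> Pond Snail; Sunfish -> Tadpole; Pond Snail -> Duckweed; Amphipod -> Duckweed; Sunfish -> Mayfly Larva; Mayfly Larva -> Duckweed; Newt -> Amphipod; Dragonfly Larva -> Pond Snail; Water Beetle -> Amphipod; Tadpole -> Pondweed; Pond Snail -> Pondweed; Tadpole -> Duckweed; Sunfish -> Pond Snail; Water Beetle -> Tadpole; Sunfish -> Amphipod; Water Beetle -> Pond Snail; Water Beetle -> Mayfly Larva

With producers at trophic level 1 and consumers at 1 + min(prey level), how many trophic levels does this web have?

Producers (level 1): Pondweed, Duckweed.
Following each consumer down to its lowest-level prey: Duckweed → Mayfly Larva → Sunfish (levels 1 through 3).
All prey of Sunfish (Mayfly Larva 2, Tadpole 2, Pond Snail 2, Amphipod 2) are at level 2 or above, so Sunfish is at level 1 + 2 = 3.
Every consumer has at least one prey at level 2 or below, so none exceeds level 3.

3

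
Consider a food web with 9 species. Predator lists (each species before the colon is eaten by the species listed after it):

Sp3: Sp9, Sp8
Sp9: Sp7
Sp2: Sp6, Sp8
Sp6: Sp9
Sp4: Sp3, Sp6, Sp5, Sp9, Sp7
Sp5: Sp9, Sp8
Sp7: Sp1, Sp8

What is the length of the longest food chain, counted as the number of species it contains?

One longest chain: Sp4 → Sp3 → Sp9 → Sp7 → Sp1.
It has 5 species and 4 links.

5 species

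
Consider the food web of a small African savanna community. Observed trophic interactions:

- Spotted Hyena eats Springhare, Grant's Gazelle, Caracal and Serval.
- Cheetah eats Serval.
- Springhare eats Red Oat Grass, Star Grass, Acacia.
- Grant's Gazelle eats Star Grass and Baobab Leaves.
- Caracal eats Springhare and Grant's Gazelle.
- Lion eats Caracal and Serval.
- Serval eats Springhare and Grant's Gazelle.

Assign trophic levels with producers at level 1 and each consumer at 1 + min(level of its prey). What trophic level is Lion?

Trophic level 4

Acacia is a producer → level 1.
Springhare eats Acacia → level 2.
Serval eats Springhare → level 3.
Lion eats Serval → level 4.
No prey of Lion is below level 3, so 4 is the minimum.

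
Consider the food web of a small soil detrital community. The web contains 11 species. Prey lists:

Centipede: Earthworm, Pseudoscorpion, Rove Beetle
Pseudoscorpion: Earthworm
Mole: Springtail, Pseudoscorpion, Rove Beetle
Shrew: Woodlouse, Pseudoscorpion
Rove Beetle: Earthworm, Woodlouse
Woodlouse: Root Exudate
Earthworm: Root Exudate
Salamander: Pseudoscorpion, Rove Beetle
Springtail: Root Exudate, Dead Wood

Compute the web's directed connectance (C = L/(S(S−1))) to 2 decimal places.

The web has S = 11 species and L = 17 feeding links.
C = L / (S(S−1)) = 17 / 110 = 0.1545 ≈ 0.15.

C = 0.15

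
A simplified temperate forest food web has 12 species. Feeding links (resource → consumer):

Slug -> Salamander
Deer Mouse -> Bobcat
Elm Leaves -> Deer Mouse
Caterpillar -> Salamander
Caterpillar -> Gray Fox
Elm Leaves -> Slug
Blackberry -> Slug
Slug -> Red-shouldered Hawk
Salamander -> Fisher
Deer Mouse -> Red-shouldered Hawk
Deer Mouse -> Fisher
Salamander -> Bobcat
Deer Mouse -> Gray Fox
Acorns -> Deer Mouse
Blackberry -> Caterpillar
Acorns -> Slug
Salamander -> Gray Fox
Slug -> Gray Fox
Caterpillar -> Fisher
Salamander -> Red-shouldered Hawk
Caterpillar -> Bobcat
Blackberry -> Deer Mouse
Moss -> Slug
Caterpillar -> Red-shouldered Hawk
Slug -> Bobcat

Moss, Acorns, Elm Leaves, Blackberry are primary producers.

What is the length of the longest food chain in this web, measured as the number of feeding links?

3 links

One longest chain: Blackberry → Caterpillar → Salamander → Fisher.
It has 4 species and 3 links.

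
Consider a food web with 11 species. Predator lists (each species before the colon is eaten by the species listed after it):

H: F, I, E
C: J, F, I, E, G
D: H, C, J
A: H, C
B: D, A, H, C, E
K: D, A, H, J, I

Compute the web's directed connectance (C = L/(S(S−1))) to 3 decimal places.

C = 0.209

The web has S = 11 species and L = 23 feeding links.
C = L / (S(S−1)) = 23 / 110 = 0.2091 ≈ 0.209.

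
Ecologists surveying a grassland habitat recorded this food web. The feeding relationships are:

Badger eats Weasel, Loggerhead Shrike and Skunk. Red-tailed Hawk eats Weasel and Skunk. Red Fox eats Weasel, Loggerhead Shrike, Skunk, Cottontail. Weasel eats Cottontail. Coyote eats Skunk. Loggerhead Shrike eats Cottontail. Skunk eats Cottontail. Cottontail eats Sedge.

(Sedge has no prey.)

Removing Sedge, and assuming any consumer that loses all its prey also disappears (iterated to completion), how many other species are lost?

Remove Sedge.
Round 1: Cottontail (all prey gone) → extinct.
Round 2: Loggerhead Shrike (all prey gone), Skunk (all prey gone), Weasel (all prey gone) → extinct.
Round 3: Red Fox (all prey gone), Coyote (all prey gone), Badger (all prey gone), Red-tailed Hawk (all prey gone) → extinct.
No further losses. Total secondary extinctions: 8.

8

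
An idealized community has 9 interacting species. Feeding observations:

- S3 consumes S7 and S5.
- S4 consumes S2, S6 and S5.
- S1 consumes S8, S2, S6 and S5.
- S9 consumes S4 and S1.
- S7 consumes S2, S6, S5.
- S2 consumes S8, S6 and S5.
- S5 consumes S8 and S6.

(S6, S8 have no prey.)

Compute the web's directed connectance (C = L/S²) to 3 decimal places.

The web has S = 9 species and L = 19 feeding links.
C = L / S² = 19 / 81 = 0.2346 ≈ 0.235.

C = 0.235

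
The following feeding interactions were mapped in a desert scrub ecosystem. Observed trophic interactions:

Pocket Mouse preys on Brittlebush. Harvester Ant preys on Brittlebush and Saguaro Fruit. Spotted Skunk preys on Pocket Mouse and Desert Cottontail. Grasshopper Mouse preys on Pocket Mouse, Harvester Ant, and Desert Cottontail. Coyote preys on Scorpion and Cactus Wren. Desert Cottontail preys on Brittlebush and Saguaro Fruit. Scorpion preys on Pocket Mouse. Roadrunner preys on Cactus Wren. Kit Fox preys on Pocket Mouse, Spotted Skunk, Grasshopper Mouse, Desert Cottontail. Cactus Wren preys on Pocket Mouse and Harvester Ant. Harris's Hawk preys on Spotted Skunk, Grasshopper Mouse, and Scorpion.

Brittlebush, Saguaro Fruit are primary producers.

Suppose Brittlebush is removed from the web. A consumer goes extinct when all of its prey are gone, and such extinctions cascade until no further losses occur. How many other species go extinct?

Remove Brittlebush.
Round 1: Pocket Mouse (all prey gone) → extinct.
Round 2: Scorpion (all prey gone) → extinct.
No further losses. Total secondary extinctions: 2.

2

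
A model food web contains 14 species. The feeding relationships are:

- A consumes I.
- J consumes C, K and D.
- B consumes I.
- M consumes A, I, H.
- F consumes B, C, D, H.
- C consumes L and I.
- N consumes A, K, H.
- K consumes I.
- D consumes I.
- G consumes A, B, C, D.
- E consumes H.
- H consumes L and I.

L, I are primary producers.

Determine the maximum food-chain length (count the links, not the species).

2 links

One longest chain: L → H → E.
It has 3 species and 2 links.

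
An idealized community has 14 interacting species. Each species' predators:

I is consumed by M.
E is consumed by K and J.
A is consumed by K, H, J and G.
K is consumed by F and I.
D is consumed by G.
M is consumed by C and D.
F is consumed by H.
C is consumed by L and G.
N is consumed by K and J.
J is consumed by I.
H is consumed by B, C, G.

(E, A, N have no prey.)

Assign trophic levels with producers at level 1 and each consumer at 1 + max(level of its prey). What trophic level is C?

Trophic level 5

E is a producer → level 1.
K eats E (level 1); other prey at levels: A 1, N 1 → level 2.
F eats K → level 3.
H eats F (level 3); other prey at levels: A 1 → level 4.
C eats H (level 4); other prey at levels: M 4 → level 5.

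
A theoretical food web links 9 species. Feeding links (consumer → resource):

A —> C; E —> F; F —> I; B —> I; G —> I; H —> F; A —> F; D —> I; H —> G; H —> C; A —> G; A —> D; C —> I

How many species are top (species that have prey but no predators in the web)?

4

Top species (has prey, but nothing eats it): B, E, H, A.
Count: 4.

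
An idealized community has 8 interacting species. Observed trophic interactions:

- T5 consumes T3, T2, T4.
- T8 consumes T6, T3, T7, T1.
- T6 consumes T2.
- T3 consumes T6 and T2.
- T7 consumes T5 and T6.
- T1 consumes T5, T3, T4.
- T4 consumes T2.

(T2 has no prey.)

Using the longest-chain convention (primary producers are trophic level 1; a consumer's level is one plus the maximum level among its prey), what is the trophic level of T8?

Trophic level 6

T2 is a producer → level 1.
T6 eats T2 → level 2.
T3 eats T6 (level 2); other prey at levels: T2 1 → level 3.
T5 eats T3 (level 3); other prey at levels: T2 1, T4 2 → level 4.
T7 eats T5 (level 4); other prey at levels: T6 2 → level 5.
T8 eats T7 (level 5); other prey at levels: T6 2, T3 3, T1 5 → level 6.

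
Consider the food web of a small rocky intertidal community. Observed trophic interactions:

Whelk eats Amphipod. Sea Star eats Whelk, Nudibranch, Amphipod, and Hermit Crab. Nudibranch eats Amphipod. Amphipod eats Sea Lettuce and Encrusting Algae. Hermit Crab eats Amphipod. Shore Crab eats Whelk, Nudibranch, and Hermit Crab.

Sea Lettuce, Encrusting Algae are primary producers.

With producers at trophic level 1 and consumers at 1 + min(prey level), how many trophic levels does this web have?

Producers (level 1): Sea Lettuce, Encrusting Algae.
Following each consumer down to its lowest-level prey: Sea Lettuce → Amphipod → Hermit Crab → Shore Crab (levels 1 through 4).
All prey of Shore Crab (Hermit Crab 3, Whelk 3, Nudibranch 3) are at level 3 or above, so Shore Crab is at level 1 + 3 = 4.
Every consumer has at least one prey at level 3 or below, so none exceeds level 4.

4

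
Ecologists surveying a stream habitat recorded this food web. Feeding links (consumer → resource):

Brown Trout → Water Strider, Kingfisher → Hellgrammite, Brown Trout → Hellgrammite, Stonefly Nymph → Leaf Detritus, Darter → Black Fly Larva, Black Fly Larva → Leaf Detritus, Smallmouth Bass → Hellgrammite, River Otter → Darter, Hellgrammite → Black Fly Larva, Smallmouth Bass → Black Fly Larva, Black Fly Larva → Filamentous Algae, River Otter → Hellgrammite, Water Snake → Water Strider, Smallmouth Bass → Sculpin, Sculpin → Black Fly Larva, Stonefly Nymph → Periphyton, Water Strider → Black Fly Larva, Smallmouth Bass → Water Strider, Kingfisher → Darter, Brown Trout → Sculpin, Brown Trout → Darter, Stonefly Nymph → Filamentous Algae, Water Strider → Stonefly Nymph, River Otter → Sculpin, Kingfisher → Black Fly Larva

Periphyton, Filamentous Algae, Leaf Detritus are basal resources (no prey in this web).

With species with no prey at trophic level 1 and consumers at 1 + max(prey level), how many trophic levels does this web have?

Basal resources (level 1): Periphyton, Filamentous Algae, Leaf Detritus.
Filamentous Algae → Black Fly Larva → Sculpin → River Otter gives River Otter level 4.
No species has a prey at level 4, so no species reaches level 5.

4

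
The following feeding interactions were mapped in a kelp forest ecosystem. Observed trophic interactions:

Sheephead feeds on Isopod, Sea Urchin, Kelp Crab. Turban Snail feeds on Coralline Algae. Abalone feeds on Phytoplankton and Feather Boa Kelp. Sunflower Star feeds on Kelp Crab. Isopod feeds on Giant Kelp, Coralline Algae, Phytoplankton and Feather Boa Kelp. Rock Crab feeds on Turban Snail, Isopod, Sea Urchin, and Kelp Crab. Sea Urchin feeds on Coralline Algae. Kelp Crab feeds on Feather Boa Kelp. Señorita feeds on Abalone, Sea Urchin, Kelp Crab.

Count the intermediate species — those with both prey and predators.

Intermediate species (has both prey and predators): Sea Urchin, Turban Snail, Isopod, Abalone, Kelp Crab.
Count: 5.

5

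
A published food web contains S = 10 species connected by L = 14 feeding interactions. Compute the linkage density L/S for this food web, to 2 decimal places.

There are L = 14 links among S = 10 species.
L/S = 14/10 = 1.4000 ≈ 1.40.

L/S = 1.40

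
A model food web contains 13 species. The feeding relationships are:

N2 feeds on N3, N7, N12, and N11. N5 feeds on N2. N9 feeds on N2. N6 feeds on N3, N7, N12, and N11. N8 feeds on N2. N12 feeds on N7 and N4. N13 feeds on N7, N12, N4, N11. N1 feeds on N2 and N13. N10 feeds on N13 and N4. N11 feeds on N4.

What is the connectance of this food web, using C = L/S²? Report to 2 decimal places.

C = 0.13

The web has S = 13 species and L = 22 feeding links.
C = L / S² = 22 / 169 = 0.1302 ≈ 0.13.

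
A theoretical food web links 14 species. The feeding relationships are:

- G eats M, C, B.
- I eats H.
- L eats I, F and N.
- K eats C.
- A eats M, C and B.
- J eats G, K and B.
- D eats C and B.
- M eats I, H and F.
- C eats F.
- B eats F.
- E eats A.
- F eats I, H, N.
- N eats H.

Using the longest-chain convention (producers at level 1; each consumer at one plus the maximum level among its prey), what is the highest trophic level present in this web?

Producers (level 1): H.
H → N → F → C → K → J gives J level 6.
No species has a prey at level 6, so no species reaches level 7.

6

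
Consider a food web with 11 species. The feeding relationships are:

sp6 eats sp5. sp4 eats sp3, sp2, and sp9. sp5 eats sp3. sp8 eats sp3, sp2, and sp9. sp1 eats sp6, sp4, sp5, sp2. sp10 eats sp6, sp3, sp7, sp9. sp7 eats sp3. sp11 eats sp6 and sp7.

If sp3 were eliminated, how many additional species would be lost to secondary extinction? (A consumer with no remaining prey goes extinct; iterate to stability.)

Remove sp3.
Round 1: sp5 (all prey gone), sp7 (all prey gone) → extinct.
Round 2: sp6 (all prey gone) → extinct.
Round 3: sp11 (all prey gone) → extinct.
No further losses. Total secondary extinctions: 4.

4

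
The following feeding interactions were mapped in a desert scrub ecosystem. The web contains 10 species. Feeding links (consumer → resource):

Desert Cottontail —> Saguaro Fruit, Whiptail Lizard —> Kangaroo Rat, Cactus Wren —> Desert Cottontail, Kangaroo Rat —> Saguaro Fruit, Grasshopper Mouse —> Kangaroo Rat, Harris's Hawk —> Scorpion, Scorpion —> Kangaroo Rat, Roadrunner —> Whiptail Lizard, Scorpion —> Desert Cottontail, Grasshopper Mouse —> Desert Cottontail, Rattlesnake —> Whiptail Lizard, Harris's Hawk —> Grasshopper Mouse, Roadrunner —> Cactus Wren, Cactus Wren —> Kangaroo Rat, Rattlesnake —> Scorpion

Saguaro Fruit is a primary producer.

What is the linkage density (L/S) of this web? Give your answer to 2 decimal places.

L/S = 1.50

There are L = 15 links among S = 10 species.
L/S = 15/10 = 1.5000 ≈ 1.50.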